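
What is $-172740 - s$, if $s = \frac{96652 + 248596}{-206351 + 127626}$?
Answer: $- \frac{13598611252}{78725} \approx -1.7274 \cdot 10^{5}$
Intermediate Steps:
$s = - \frac{345248}{78725}$ ($s = \frac{345248}{-78725} = 345248 \left(- \frac{1}{78725}\right) = - \frac{345248}{78725} \approx -4.3855$)
$-172740 - s = -172740 - - \frac{345248}{78725} = -172740 + \frac{345248}{78725} = - \frac{13598611252}{78725}$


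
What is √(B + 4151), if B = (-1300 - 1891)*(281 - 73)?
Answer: I*√659577 ≈ 812.14*I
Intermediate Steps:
B = -663728 (B = -3191*208 = -663728)
√(B + 4151) = √(-663728 + 4151) = √(-659577) = I*√659577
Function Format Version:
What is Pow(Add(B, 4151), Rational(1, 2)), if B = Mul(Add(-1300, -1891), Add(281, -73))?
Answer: Mul(I, Pow(659577, Rational(1, 2))) ≈ Mul(812.14, I)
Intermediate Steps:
B = -663728 (B = Mul(-3191, 208) = -663728)
Pow(Add(B, 4151), Rational(1, 2)) = Pow(Add(-663728, 4151), Rational(1, 2)) = Pow(-659577, Rational(1, 2)) = Mul(I, Pow(659577, Rational(1, 2)))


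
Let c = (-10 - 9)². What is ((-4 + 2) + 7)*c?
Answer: 1805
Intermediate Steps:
c = 361 (c = (-19)² = 361)
((-4 + 2) + 7)*c = ((-4 + 2) + 7)*361 = (-2 + 7)*361 = 5*361 = 1805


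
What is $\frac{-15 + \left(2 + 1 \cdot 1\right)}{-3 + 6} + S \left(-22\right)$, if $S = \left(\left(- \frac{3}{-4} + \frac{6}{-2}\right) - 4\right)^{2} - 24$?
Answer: $- \frac{2683}{8} \approx -335.38$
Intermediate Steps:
$S = \frac{241}{16}$ ($S = \left(\left(\left(-3\right) \left(- \frac{1}{4}\right) + 6 \left(- \frac{1}{2}\right)\right) - 4\right)^{2} - 24 = \left(\left(\frac{3}{4} - 3\right) - 4\right)^{2} - 24 = \left(- \frac{9}{4} - 4\right)^{2} - 24 = \left(- \frac{25}{4}\right)^{2} - 24 = \frac{625}{16} - 24 = \frac{241}{16} \approx 15.063$)
$\frac{-15 + \left(2 + 1 \cdot 1\right)}{-3 + 6} + S \left(-22\right) = \frac{-15 + \left(2 + 1 \cdot 1\right)}{-3 + 6} + \frac{241}{16} \left(-22\right) = \frac{-15 + \left(2 + 1\right)}{3} - \frac{2651}{8} = \left(-15 + 3\right) \frac{1}{3} - \frac{2651}{8} = \left(-12\right) \frac{1}{3} - \frac{2651}{8} = -4 - \frac{2651}{8} = - \frac{2683}{8}$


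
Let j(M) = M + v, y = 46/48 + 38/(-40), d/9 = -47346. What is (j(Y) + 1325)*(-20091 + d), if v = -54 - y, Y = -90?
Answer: -4215715093/8 ≈ -5.2696e+8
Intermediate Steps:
d = -426114 (d = 9*(-47346) = -426114)
y = 1/120 (y = 46*(1/48) + 38*(-1/40) = 23/24 - 19/20 = 1/120 ≈ 0.0083333)
v = -6481/120 (v = -54 - 1*1/120 = -54 - 1/120 = -6481/120 ≈ -54.008)
j(M) = -6481/120 + M (j(M) = M - 6481/120 = -6481/120 + M)
(j(Y) + 1325)*(-20091 + d) = ((-6481/120 - 90) + 1325)*(-20091 - 426114) = (-17281/120 + 1325)*(-446205) = (141719/120)*(-446205) = -4215715093/8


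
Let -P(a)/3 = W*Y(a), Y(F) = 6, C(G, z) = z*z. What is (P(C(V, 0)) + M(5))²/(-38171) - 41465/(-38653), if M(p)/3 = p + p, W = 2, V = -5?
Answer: 1581369007/1475423663 ≈ 1.0718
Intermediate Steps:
C(G, z) = z²
M(p) = 6*p (M(p) = 3*(p + p) = 3*(2*p) = 6*p)
P(a) = -36 (P(a) = -6*6 = -3*12 = -36)
(P(C(V, 0)) + M(5))²/(-38171) - 41465/(-38653) = (-36 + 6*5)²/(-38171) - 41465/(-38653) = (-36 + 30)²*(-1/38171) - 41465*(-1/38653) = (-6)²*(-1/38171) + 41465/38653 = 36*(-1/38171) + 41465/38653 = -36/38171 + 41465/38653 = 1581369007/1475423663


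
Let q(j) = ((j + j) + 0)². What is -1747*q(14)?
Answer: -1369648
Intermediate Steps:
q(j) = 4*j² (q(j) = (2*j + 0)² = (2*j)² = 4*j²)
-1747*q(14) = -6988*14² = -6988*196 = -1747*784 = -1369648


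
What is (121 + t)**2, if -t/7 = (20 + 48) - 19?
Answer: 49284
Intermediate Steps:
t = -343 (t = -7*((20 + 48) - 19) = -7*(68 - 19) = -7*49 = -343)
(121 + t)**2 = (121 - 343)**2 = (-222)**2 = 49284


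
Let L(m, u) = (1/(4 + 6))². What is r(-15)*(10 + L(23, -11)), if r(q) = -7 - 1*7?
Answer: -7007/50 ≈ -140.14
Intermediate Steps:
r(q) = -14 (r(q) = -7 - 7 = -14)
L(m, u) = 1/100 (L(m, u) = (1/10)² = (⅒)² = 1/100)
r(-15)*(10 + L(23, -11)) = -14*(10 + 1/100) = -14*1001/100 = -7007/50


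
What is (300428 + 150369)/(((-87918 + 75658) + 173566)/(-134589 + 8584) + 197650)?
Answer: 56802675985/24904726944 ≈ 2.2808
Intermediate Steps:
(300428 + 150369)/(((-87918 + 75658) + 173566)/(-134589 + 8584) + 197650) = 450797/((-12260 + 173566)/(-126005) + 197650) = 450797/(161306*(-1/126005) + 197650) = 450797/(-161306/126005 + 197650) = 450797/(24904726944/126005) = 450797*(126005/24904726944) = 56802675985/24904726944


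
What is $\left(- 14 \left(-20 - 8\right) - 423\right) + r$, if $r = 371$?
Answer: $340$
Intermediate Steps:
$\left(- 14 \left(-20 - 8\right) - 423\right) + r = \left(- 14 \left(-20 - 8\right) - 423\right) + 371 = \left(\left(-14\right) \left(-28\right) - 423\right) + 371 = \left(392 - 423\right) + 371 = -31 + 371 = 340$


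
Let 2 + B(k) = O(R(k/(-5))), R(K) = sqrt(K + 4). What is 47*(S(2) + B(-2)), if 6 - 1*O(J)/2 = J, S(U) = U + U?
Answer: 658 - 94*sqrt(110)/5 ≈ 460.82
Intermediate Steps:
S(U) = 2*U
R(K) = sqrt(4 + K)
O(J) = 12 - 2*J
B(k) = 10 - 2*sqrt(4 - k/5) (B(k) = -2 + (12 - 2*sqrt(4 + k/(-5))) = -2 + (12 - 2*sqrt(4 + k*(-1/5))) = -2 + (12 - 2*sqrt(4 - k/5)) = 10 - 2*sqrt(4 - k/5))
47*(S(2) + B(-2)) = 47*(2*2 + (10 - 2*sqrt(100 - 5*(-2))/5)) = 47*(4 + (10 - 2*sqrt(100 + 10)/5)) = 47*(4 + (10 - 2*sqrt(110)/5)) = 47*(14 - 2*sqrt(110)/5) = 658 - 94*sqrt(110)/5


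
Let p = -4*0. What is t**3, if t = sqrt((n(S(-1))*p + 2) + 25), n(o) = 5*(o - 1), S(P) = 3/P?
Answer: 81*sqrt(3) ≈ 140.30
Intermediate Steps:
p = 0
n(o) = -5 + 5*o (n(o) = 5*(-1 + o) = -5 + 5*o)
t = 3*sqrt(3) (t = sqrt(((-5 + 5*(3/(-1)))*0 + 2) + 25) = sqrt(((-5 + 5*(3*(-1)))*0 + 2) + 25) = sqrt(((-5 + 5*(-3))*0 + 2) + 25) = sqrt(((-5 - 15)*0 + 2) + 25) = sqrt((-20*0 + 2) + 25) = sqrt((0 + 2) + 25) = sqrt(2 + 25) = sqrt(27) = 3*sqrt(3) ≈ 5.1962)
t**3 = (3*sqrt(3))**3 = 81*sqrt(3)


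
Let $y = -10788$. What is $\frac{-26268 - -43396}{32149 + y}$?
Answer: $\frac{17128}{21361} \approx 0.80184$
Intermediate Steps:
$\frac{-26268 - -43396}{32149 + y} = \frac{-26268 - -43396}{32149 - 10788} = \frac{-26268 + 43396}{21361} = 17128 \cdot \frac{1}{21361} = \frac{17128}{21361}$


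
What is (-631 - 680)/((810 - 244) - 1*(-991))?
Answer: -437/519 ≈ -0.84200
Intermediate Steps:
(-631 - 680)/((810 - 244) - 1*(-991)) = -1311/(566 + 991) = -1311/1557 = -1311*1/1557 = -437/519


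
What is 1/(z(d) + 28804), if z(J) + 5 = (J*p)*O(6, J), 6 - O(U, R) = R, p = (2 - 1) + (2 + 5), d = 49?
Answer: 1/11943 ≈ 8.3731e-5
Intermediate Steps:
p = 8 (p = 1 + 7 = 8)
O(U, R) = 6 - R
z(J) = -5 + 8*J*(6 - J) (z(J) = -5 + (J*8)*(6 - J) = -5 + (8*J)*(6 - J) = -5 + 8*J*(6 - J))
1/(z(d) + 28804) = 1/((-5 - 8*49*(-6 + 49)) + 28804) = 1/((-5 - 8*49*43) + 28804) = 1/((-5 - 16856) + 28804) = 1/(-16861 + 28804) = 1/11943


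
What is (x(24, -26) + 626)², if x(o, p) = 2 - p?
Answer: 427716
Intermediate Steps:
(x(24, -26) + 626)² = ((2 - 1*(-26)) + 626)² = ((2 + 26) + 626)² = (28 + 626)² = 654² = 427716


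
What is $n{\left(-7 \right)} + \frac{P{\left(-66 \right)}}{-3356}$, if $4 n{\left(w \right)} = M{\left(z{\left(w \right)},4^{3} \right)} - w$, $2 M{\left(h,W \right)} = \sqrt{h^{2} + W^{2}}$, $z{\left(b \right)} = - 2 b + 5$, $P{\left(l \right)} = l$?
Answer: $\frac{5939}{3356} + \frac{\sqrt{4457}}{8} \approx 10.115$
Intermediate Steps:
$z{\left(b \right)} = 5 - 2 b$
$M{\left(h,W \right)} = \frac{\sqrt{W^{2} + h^{2}}}{2}$ ($M{\left(h,W \right)} = \frac{\sqrt{h^{2} + W^{2}}}{2} = \frac{\sqrt{W^{2} + h^{2}}}{2}$)
$n{\left(w \right)} = - \frac{w}{4} + \frac{\sqrt{4096 + \left(5 - 2 w\right)^{2}}}{8}$ ($n{\left(w \right)} = \frac{\frac{\sqrt{\left(4^{3}\right)^{2} + \left(5 - 2 w\right)^{2}}}{2} - w}{4} = \frac{\frac{\sqrt{64^{2} + \left(5 - 2 w\right)^{2}}}{2} - w}{4} = \frac{\frac{\sqrt{4096 + \left(5 - 2 w\right)^{2}}}{2} - w}{4} = - \frac{w}{4} + \frac{\sqrt{4096 + \left(5 - 2 w\right)^{2}}}{8}$)
$n{\left(-7 \right)} + \frac{P{\left(-66 \right)}}{-3356} = \left(\left(- \frac{1}{4}\right) \left(-7\right) + \frac{\sqrt{4096 + \left(-5 + 2 \left(-7\right)\right)^{2}}}{8}\right) - \frac{66}{-3356} = \left(\frac{7}{4} + \frac{\sqrt{4096 + \left(-5 - 14\right)^{2}}}{8}\right) - - \frac{33}{1678} = \left(\frac{7}{4} + \frac{\sqrt{4096 + \left(-19\right)^{2}}}{8}\right) + \frac{33}{1678} = \left(\frac{7}{4} + \frac{\sqrt{4096 + 361}}{8}\right) + \frac{33}{1678} = \left(\frac{7}{4} + \frac{\sqrt{4457}}{8}\right) + \frac{33}{1678} = \frac{5939}{3356} + \frac{\sqrt{4457}}{8}$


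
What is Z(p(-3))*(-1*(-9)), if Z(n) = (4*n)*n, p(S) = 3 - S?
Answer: 1296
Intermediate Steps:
Z(n) = 4*n**2
Z(p(-3))*(-1*(-9)) = (4*(3 - 1*(-3))**2)*(-1*(-9)) = (4*(3 + 3)**2)*9 = (4*6**2)*9 = (4*36)*9 = 144*9 = 1296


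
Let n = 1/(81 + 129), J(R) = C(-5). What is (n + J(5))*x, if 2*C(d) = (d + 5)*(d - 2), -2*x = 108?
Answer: -9/35 ≈ -0.25714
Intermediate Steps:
x = -54 (x = -½*108 = -54)
C(d) = (-2 + d)*(5 + d)/2 (C(d) = ((d + 5)*(d - 2))/2 = ((5 + d)*(-2 + d))/2 = ((-2 + d)*(5 + d))/2 = (-2 + d)*(5 + d)/2)
J(R) = 0 (J(R) = -5 + (½)*(-5)² + (3/2)*(-5) = -5 + (½)*25 - 15/2 = -5 + 25/2 - 15/2 = 0)
n = 1/210 ≈ 0.0047619
(n + J(5))*x = (1/210 + 0)*(-54) = (1/210)*(-54) = -9/35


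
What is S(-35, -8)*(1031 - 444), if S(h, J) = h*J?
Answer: 164360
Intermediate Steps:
S(h, J) = J*h
S(-35, -8)*(1031 - 444) = (-8*(-35))*(1031 - 444) = 280*587 = 164360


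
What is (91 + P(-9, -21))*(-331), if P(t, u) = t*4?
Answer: -18205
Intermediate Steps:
P(t, u) = 4*t
(91 + P(-9, -21))*(-331) = (91 + 4*(-9))*(-331) = (91 - 36)*(-331) = 55*(-331) = -18205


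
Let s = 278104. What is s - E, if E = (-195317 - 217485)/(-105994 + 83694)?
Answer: 3100653199/11150 ≈ 2.7809e+5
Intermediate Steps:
E = 206401/11150 (E = -412802/(-22300) = -412802*(-1/22300) = 206401/11150 ≈ 18.511)
s - E = 278104 - 1*206401/11150 = 278104 - 206401/11150 = 3100653199/11150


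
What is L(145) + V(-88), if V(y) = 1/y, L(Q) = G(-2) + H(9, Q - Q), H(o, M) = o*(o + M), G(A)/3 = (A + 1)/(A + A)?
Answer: 7193/88 ≈ 81.739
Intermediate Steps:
G(A) = 3*(1 + A)/(2*A) (G(A) = 3*((A + 1)/(A + A)) = 3*((1 + A)/((2*A))) = 3*((1 + A)*(1/(2*A))) = 3*((1 + A)/(2*A)) = 3*(1 + A)/(2*A))
H(o, M) = o*(M + o)
L(Q) = 327/4 (L(Q) = (3/2)*(1 - 2)/(-2) + 9*((Q - Q) + 9) = (3/2)*(-½)*(-1) + 9*(0 + 9) = ¾ + 9*9 = ¾ + 81 = 327/4)
L(145) + V(-88) = 327/4 + 1/(-88) = 327/4 - 1/88 = 7193/88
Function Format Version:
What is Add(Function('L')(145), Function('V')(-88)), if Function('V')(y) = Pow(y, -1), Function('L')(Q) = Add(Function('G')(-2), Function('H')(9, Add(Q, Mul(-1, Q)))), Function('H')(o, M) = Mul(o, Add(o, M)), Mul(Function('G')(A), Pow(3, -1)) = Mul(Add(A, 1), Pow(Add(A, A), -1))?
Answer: Rational(7193, 88) ≈ 81.739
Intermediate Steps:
Function('G')(A) = Mul(Rational(3, 2), Pow(A, -1), Add(1, A)) (Function('G')(A) = Mul(3, Mul(Add(A, 1), Pow(Add(A, A), -1))) = Mul(3, Mul(Add(1, A), Pow(Mul(2, A), -1))) = Mul(3, Mul(Add(1, A), Mul(Rational(1, 2), Pow(A, -1)))) = Mul(3, Mul(Rational(1, 2), Pow(A, -1), Add(1, A))) = Mul(Rational(3, 2), Pow(A, -1), Add(1, A)))
Function('H')(o, M) = Mul(o, Add(M, o))
Function('L')(Q) = Rational(327, 4) (Function('L')(Q) = Add(Mul(Rational(3, 2), Pow(-2, -1), Add(1, -2)), Mul(9, Add(Add(Q, Mul(-1, Q)), 9))) = Add(Mul(Rational(3, 2), Rational(-1, 2), -1), Mul(9, Add(0, 9))) = Add(Rational(3, 4), Mul(9, 9)) = Add(Rational(3, 4), 81) = Rational(327, 4))
Add(Function('L')(145), Function('V')(-88)) = Add(Rational(327, 4), Pow(-88, -1)) = Add(Rational(327, 4), Rational(-1, 88)) = Rational(7193, 88)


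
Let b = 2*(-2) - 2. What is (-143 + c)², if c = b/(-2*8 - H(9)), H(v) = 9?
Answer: 12737761/625 ≈ 20380.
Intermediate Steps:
b = -6 (b = -4 - 2 = -6)
c = 6/25 (c = -6/(-2*8 - 1*9) = -6/(-16 - 9) = -6/(-25) = -6*(-1/25) = 6/25 ≈ 0.24000)
(-143 + c)² = (-143 + 6/25)² = (-3569/25)² = 12737761/625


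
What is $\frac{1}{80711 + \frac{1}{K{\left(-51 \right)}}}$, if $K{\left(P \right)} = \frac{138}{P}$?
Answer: $\frac{46}{3712689} \approx 1.239 \cdot 10^{-5}$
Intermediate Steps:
$\frac{1}{80711 + \frac{1}{K{\left(-51 \right)}}} = \frac{1}{80711 + \frac{1}{138 \frac{1}{-51}}} = \frac{1}{80711 + \frac{1}{138 \left(- \frac{1}{51}\right)}} = \frac{1}{80711 + \frac{1}{- \frac{46}{17}}} = \frac{1}{80711 - \frac{17}{46}} = \frac{1}{\frac{3712689}{46}} = \frac{46}{3712689}$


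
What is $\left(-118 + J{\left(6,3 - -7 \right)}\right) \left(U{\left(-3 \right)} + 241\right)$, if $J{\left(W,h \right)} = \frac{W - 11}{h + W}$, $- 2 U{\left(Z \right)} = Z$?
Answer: $- \frac{918105}{32} \approx -28691.0$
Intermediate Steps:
$U{\left(Z \right)} = - \frac{Z}{2}$
$J{\left(W,h \right)} = \frac{-11 + W}{W + h}$
$\left(-118 + J{\left(6,3 - -7 \right)}\right) \left(U{\left(-3 \right)} + 241\right) = \left(-118 + \frac{-11 + 6}{6 + \left(3 - -7\right)}\right) \left(\left(- \frac{1}{2}\right) \left(-3\right) + 241\right) = \left(-118 + \frac{1}{6 + \left(3 + 7\right)} \left(-5\right)\right) \left(\frac{3}{2} + 241\right) = \left(-118 + \frac{1}{6 + 10} \left(-5\right)\right) \frac{485}{2} = \left(-118 + \frac{1}{16} \left(-5\right)\right) \frac{485}{2} = \left(-118 - \frac{5}{16}\right) \frac{485}{2} = \left(- \frac{1893}{16}\right) \frac{485}{2} = - \frac{918105}{32}$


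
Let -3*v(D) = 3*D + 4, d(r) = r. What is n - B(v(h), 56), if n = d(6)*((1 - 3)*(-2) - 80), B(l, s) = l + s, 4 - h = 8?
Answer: -1544/3 ≈ -514.67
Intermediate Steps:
h = -4 (h = 4 - 1*8 = 4 - 8 = -4)
v(D) = -4/3 - D (v(D) = -(3*D + 4)/3 = -(4 + 3*D)/3 = -4/3 - D)
n = -456 (n = 6*((1 - 3)*(-2) - 80) = 6*(-2*(-2) - 80) = 6*(4 - 80) = 6*(-76) = -456)
n - B(v(h), 56) = -456 - ((-4/3 - 1*(-4)) + 56) = -456 - ((-4/3 + 4) + 56) = -456 - (8/3 + 56) = -456 - 1*176/3 = -456 - 176/3 = -1544/3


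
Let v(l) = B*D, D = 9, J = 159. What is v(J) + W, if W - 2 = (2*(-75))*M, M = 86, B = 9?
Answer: -12817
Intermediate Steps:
W = -12898 (W = 2 + (2*(-75))*86 = 2 - 150*86 = 2 - 12900 = -12898)
v(l) = 81 (v(l) = 9*9 = 81)
v(J) + W = 81 - 12898 = -12817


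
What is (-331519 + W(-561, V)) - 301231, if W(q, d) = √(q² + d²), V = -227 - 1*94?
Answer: -632750 + 3*√46418 ≈ -6.3210e+5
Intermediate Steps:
V = -321 (V = -227 - 94 = -321)
W(q, d) = √(d² + q²)
(-331519 + W(-561, V)) - 301231 = (-331519 + √((-321)² + (-561)²)) - 301231 = (-331519 + √(103041 + 314721)) - 301231 = (-331519 + √417762) - 301231 = (-331519 + 3*√46418) - 301231 = -632750 + 3*√46418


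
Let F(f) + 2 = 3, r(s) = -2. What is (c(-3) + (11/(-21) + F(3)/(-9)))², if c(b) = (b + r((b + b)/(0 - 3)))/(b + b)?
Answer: 625/15876 ≈ 0.039368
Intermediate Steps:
F(f) = 1 (F(f) = -2 + 3 = 1)
c(b) = (-2 + b)/(2*b) (c(b) = (b - 2)/(b + b) = (-2 + b)/((2*b)) = (-2 + b)*(1/(2*b)) = (-2 + b)/(2*b))
(c(-3) + (11/(-21) + F(3)/(-9)))² = ((½)*(-2 - 3)/(-3) + (11/(-21) + 1/(-9)))² = ((½)*(-⅓)*(-5) + (11*(-1/21) + 1*(-⅑)))² = (⅚ + (-11/21 - ⅑))² = (⅚ - 40/63)² = (25/126)² = 625/15876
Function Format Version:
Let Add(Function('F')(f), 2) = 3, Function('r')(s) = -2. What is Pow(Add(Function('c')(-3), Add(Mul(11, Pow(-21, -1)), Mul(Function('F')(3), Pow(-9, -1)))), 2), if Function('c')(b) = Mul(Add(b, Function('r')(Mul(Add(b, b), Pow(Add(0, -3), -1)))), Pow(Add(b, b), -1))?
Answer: Rational(625, 15876) ≈ 0.039368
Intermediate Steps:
Function('F')(f) = 1 (Function('F')(f) = Add(-2, 3) = 1)
Function('c')(b) = Mul(Rational(1, 2), Pow(b, -1), Add(-2, b)) (Function('c')(b) = Mul(Add(b, -2), Pow(Add(b, b), -1)) = Mul(Add(-2, b), Pow(Mul(2, b), -1)) = Mul(Add(-2, b), Mul(Rational(1, 2), Pow(b, -1))) = Mul(Rational(1, 2), Pow(b, -1), Add(-2, b)))
Pow(Add(Function('c')(-3), Add(Mul(11, Pow(-21, -1)), Mul(Function('F')(3), Pow(-9, -1)))), 2) = Pow(Add(Mul(Rational(1, 2), Pow(-3, -1), Add(-2, -3)), Add(Mul(11, Pow(-21, -1)), Mul(1, Pow(-9, -1)))), 2) = Pow(Add(Mul(Rational(1, 2), Rational(-1, 3), -5), Add(Mul(11, Rational(-1, 21)), Mul(1, Rational(-1, 9)))), 2) = Pow(Add(Rational(5, 6), Add(Rational(-11, 21), Rational(-1, 9))), 2) = Pow(Add(Rational(5, 6), Rational(-40, 63)), 2) = Pow(Rational(25, 126), 2) = Rational(625, 15876)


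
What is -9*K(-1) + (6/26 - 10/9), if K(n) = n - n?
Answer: -103/117 ≈ -0.88034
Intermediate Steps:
K(n) = 0
-9*K(-1) + (6/26 - 10/9) = -9*0 + (6/26 - 10/9) = 0 + (6*(1/26) - 10*⅑) = 0 + (3/13 - 10/9) = 0 - 103/117 = -103/117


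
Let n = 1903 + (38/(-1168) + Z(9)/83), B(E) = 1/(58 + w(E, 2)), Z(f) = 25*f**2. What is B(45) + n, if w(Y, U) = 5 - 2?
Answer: 5698866051/2956792 ≈ 1927.4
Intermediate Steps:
w(Y, U) = 3
B(E) = 1/61 (B(E) = 1/(58 + 3) = 1/61)
n = 93423239/48472 (n = 1903 + (38/(-1168) + (25*9**2)/83) = 1903 + (38*(-1/1168) + (25*81)*(1/83)) = 1903 + (-19/584 + 2025*(1/83)) = 1903 + (-19/584 + 2025/83) = 1903 + 1181023/48472 = 93423239/48472 ≈ 1927.4)
B(45) + n = 1/61 + 93423239/48472 = 5698866051/2956792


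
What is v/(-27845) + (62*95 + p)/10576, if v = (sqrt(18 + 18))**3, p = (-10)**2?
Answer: 82253567/147244360 ≈ 0.55862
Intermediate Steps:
p = 100
v = 216 (v = (sqrt(36))**3 = 6**3 = 216)
v/(-27845) + (62*95 + p)/10576 = 216/(-27845) + (62*95 + 100)/10576 = 216*(-1/27845) + (5890 + 100)*(1/10576) = -216/27845 + 5990*(1/10576) = -216/27845 + 2995/5288 = 82253567/147244360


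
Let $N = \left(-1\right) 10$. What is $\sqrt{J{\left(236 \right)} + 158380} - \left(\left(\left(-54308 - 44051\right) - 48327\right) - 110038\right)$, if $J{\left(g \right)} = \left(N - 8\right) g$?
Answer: $256724 + 2 \sqrt{38533} \approx 2.5712 \cdot 10^{5}$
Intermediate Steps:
$N = -10$
$J{\left(g \right)} = - 18 g$ ($J{\left(g \right)} = \left(-10 - 8\right) g = - 18 g$)
$\sqrt{J{\left(236 \right)} + 158380} - \left(\left(\left(-54308 - 44051\right) - 48327\right) - 110038\right) = \sqrt{\left(-18\right) 236 + 158380} - \left(\left(\left(-54308 - 44051\right) - 48327\right) - 110038\right) = \sqrt{-4248 + 158380} - \left(\left(\left(-54308 - 44051\right) - 48327\right) - 110038\right) = \sqrt{154132} - \left(\left(-98359 - 48327\right) - 110038\right) = 2 \sqrt{38533} - \left(-146686 - 110038\right) = 2 \sqrt{38533} - -256724 = 2 \sqrt{38533} + 256724 = 256724 + 2 \sqrt{38533}$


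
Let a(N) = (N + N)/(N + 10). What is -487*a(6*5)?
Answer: -1461/2 ≈ -730.50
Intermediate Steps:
a(N) = 2*N/(10 + N) (a(N) = (2*N)/(10 + N) = 2*N/(10 + N))
-487*a(6*5) = -974*6*5/(10 + 6*5) = -974*30/(10 + 30) = -974*30/40 = -487*3/2 = -1461/2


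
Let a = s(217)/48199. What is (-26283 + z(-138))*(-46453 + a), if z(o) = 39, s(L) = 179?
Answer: 58760000232192/48199 ≈ 1.2191e+9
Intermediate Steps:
a = 179/48199 ≈ 0.0037138
(-26283 + z(-138))*(-46453 + a) = (-26283 + 39)*(-46453 + 179/48199) = -26244*(-2238987968/48199) = 58760000232192/48199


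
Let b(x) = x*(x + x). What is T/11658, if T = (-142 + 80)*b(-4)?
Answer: -992/5829 ≈ -0.17018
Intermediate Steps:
b(x) = 2*x**2 (b(x) = x*(2*x) = 2*x**2)
T = -1984 (T = (-142 + 80)*(2*(-4)**2) = -124*16 = -62*32 = -1984)
T/11658 = -1984/11658 = -1984*1/11658 = -992/5829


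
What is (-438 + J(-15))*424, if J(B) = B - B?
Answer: -185712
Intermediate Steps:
J(B) = 0
(-438 + J(-15))*424 = (-438 + 0)*424 = -438*424 = -185712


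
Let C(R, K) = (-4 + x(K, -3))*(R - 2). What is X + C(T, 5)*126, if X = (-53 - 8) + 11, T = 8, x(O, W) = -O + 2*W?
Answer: -11390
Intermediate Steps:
C(R, K) = (-10 - K)*(-2 + R) (C(R, K) = (-4 + (-K + 2*(-3)))*(R - 2) = (-4 + (-K - 6))*(-2 + R) = (-4 + (-6 - K))*(-2 + R) = (-10 - K)*(-2 + R))
X = -50 (X = -61 + 11 = -50)
X + C(T, 5)*126 = -50 + (20 - 10*8 + 2*5 - 1*5*8)*126 = -50 + (20 - 80 + 10 - 40)*126 = -50 - 90*126 = -50 - 11340 = -11390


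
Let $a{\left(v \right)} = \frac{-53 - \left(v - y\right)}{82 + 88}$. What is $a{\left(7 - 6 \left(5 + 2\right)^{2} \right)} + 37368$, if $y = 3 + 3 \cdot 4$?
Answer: $\frac{6352809}{170} \approx 37369.0$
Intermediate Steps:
$y = 15$ ($y = 3 + 12 = 15$)
$a{\left(v \right)} = - \frac{19}{85} - \frac{v}{170}$ ($a{\left(v \right)} = \frac{-53 - \left(-15 + v\right)}{82 + 88} = \frac{-38 - v}{170} = \left(-38 - v\right) \frac{1}{170} = - \frac{19}{85} - \frac{v}{170}$)
$a{\left(7 - 6 \left(5 + 2\right)^{2} \right)} + 37368 = \left(- \frac{19}{85} - \frac{7 - 6 \left(5 + 2\right)^{2}}{170}\right) + 37368 = \left(- \frac{19}{85} - \frac{7 - 6 \cdot 7^{2}}{170}\right) + 37368 = \left(- \frac{19}{85} - \frac{7 - 294}{170}\right) + 37368 = \left(- \frac{19}{85} - - \frac{287}{170}\right) + 37368 = \left(- \frac{19}{85} + \frac{287}{170}\right) + 37368 = \frac{249}{170} + 37368 = \frac{6352809}{170}$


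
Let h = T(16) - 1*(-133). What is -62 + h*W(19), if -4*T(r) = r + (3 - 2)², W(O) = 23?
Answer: 11597/4 ≈ 2899.3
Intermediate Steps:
T(r) = -¼ - r/4 (T(r) = -(r + (3 - 2)²)/4 = -(r + 1²)/4 = -(r + 1)/4 = -(1 + r)/4 = -¼ - r/4)
h = 515/4 (h = (-¼ - ¼*16) - 1*(-133) = (-¼ - 4) + 133 = -17/4 + 133 = 515/4 ≈ 128.75)
-62 + h*W(19) = -62 + (515/4)*23 = -62 + 11845/4 = 11597/4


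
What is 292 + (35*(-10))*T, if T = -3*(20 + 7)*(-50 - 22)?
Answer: -2040908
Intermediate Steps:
T = 5832 (T = -81*(-72) = -3*(-1944) = 5832)
292 + (35*(-10))*T = 292 + (35*(-10))*5832 = 292 - 350*5832 = 292 - 2041200 = -2040908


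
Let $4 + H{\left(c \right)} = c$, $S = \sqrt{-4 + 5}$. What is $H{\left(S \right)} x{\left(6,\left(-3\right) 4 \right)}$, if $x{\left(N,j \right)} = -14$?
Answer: $42$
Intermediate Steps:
$S = 1$ ($S = \sqrt{1} = 1$)
$H{\left(c \right)} = -4 + c$
$H{\left(S \right)} x{\left(6,\left(-3\right) 4 \right)} = \left(-4 + 1\right) \left(-14\right) = \left(-3\right) \left(-14\right) = 42$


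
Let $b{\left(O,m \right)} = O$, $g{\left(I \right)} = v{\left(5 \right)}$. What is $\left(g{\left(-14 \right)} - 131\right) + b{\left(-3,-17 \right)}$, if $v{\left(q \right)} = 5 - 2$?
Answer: $-131$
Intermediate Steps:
$v{\left(q \right)} = 3$
$g{\left(I \right)} = 3$
$\left(g{\left(-14 \right)} - 131\right) + b{\left(-3,-17 \right)} = \left(3 - 131\right) - 3 = -128 - 3 = -131$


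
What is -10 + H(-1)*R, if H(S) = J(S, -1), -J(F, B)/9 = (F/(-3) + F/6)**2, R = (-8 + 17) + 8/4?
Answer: -51/4 ≈ -12.750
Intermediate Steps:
R = 11 (R = 9 + 8*(1/4) = 9 + 2 = 11)
J(F, B) = -F**2/4 (J(F, B) = -9*(F/(-3) + F/6)**2 = -9*(F*(-1/3) + F*(1/6))**2 = -9*(-F/3 + F/6)**2 = -9*F**2/36 = -F**2/4)
H(S) = -S**2/4
-10 + H(-1)*R = -10 - 1/4*(-1)**2*11 = -10 - 1/4*1*11 = -10 - 1/4*11 = -10 - 11/4 = -51/4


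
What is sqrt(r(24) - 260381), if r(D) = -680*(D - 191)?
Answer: I*sqrt(146821) ≈ 383.17*I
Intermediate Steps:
r(D) = 129880 - 680*D (r(D) = -680*(-191 + D) = 129880 - 680*D)
sqrt(r(24) - 260381) = sqrt((129880 - 680*24) - 260381) = sqrt((129880 - 16320) - 260381) = sqrt(113560 - 260381) = sqrt(-146821) = I*sqrt(146821)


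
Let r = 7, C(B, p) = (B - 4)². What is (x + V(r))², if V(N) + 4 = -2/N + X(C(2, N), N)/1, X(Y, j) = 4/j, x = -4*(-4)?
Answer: 7396/49 ≈ 150.94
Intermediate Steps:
C(B, p) = (-4 + B)²
x = 16
V(N) = -4 + 2/N (V(N) = -4 + (-2/N + (4/N)/1) = -4 + (-2/N + (4/N)*1) = -4 + (-2/N + 4/N) = -4 + 2/N)
(x + V(r))² = (16 + (-4 + 2/7))² = (16 - 26/7)² = (86/7)² = 7396/49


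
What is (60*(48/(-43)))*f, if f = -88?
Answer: 253440/43 ≈ 5894.0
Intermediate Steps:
(60*(48/(-43)))*f = (60*(48/(-43)))*(-88) = (60*(48*(-1/43)))*(-88) = (60*(-48/43))*(-88) = -2880/43*(-88) = 253440/43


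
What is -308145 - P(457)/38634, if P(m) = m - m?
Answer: -308145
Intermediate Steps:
P(m) = 0
-308145 - P(457)/38634 = -308145 - 0/38634 = -308145 - 1*0 = -308145 + 0 = -308145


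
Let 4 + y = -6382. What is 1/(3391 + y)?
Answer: -1/2995 ≈ -0.00033389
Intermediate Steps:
y = -6386 (y = -4 - 6382 = -6386)
1/(3391 + y) = 1/(3391 - 6386) = 1/(-2995) = -1/2995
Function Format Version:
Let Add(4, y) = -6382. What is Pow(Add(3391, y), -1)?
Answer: Rational(-1, 2995) ≈ -0.00033389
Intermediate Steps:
y = -6386 (y = Add(-4, -6382) = -6386)
Pow(Add(3391, y), -1) = Pow(Add(3391, -6386), -1) = Pow(-2995, -1) = Rational(-1, 2995)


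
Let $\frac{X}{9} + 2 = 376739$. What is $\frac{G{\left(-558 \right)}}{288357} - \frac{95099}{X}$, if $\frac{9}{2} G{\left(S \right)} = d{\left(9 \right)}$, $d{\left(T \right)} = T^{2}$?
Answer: $- \frac{9120476983}{325904253327} \approx -0.027985$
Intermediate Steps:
$X = 3390633$ ($X = -18 + 9 \cdot 376739 = -18 + 3390651 = 3390633$)
$G{\left(S \right)} = 18$ ($G{\left(S \right)} = \frac{2 \cdot 9^{2}}{9} = \frac{2}{9} \cdot 81 = 18$)
$\frac{G{\left(-558 \right)}}{288357} - \frac{95099}{X} = \frac{18}{288357} - \frac{95099}{3390633} = 18 \cdot \frac{1}{288357} - \frac{95099}{3390633} = \frac{6}{96119} - \frac{95099}{3390633} = - \frac{9120476983}{325904253327}$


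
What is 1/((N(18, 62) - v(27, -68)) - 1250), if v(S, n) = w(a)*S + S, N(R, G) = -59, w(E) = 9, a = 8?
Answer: -1/1579 ≈ -0.00063331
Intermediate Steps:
v(S, n) = 10*S (v(S, n) = 9*S + S = 10*S)
1/((N(18, 62) - v(27, -68)) - 1250) = 1/((-59 - 10*27) - 1250) = 1/((-59 - 1*270) - 1250) = 1/((-59 - 270) - 1250) = 1/(-329 - 1250) = 1/(-1579) = -1/1579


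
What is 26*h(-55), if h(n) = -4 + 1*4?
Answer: 0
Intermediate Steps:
h(n) = 0 (h(n) = -4 + 4 = 0)
26*h(-55) = 26*0 = 0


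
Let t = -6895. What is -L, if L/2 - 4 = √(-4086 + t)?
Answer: -8 - 2*I*√10981 ≈ -8.0 - 209.58*I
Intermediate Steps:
L = 8 + 2*I*√10981 (L = 8 + 2*√(-4086 - 6895) = 8 + 2*√(-10981) = 8 + 2*(I*√10981) = 8 + 2*I*√10981 ≈ 8.0 + 209.58*I)
-L = -(8 + 2*I*√10981) = -8 - 2*I*√10981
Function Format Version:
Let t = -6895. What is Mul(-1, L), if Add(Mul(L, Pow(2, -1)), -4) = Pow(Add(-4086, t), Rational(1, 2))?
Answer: Add(-8, Mul(-2, I, Pow(10981, Rational(1, 2)))) ≈ Add(-8.0000, Mul(-209.58, I))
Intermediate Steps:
L = Add(8, Mul(2, I, Pow(10981, Rational(1, 2)))) (L = Add(8, Mul(2, Pow(Add(-4086, -6895), Rational(1, 2)))) = Add(8, Mul(2, Pow(-10981, Rational(1, 2)))) = Add(8, Mul(2, Mul(I, Pow(10981, Rational(1, 2))))) = Add(8, Mul(2, I, Pow(10981, Rational(1, 2)))) ≈ Add(8.0000, Mul(209.58, I)))
Mul(-1, L) = Mul(-1, Add(8, Mul(2, I, Pow(10981, Rational(1, 2))))) = Add(-8, Mul(-2, I, Pow(10981, Rational(1, 2))))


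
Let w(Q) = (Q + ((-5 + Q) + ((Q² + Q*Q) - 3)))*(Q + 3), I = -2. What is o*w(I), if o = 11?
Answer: -44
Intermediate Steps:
w(Q) = (3 + Q)*(-8 + 2*Q + 2*Q²) (w(Q) = (Q + ((-5 + Q) + ((Q² + Q²) - 3)))*(3 + Q) = (Q + ((-5 + Q) + (2*Q² - 3)))*(3 + Q) = (Q + ((-5 + Q) + (-3 + 2*Q²)))*(3 + Q) = (Q + (-8 + Q + 2*Q²))*(3 + Q) = (-8 + 2*Q + 2*Q²)*(3 + Q) = (3 + Q)*(-8 + 2*Q + 2*Q²))
o*w(I) = 11*(-24 - 2*(-2) + 2*(-2)³ + 8*(-2)²) = 11*(-24 + 4 + 2*(-8) + 8*4) = 11*(-24 + 4 - 16 + 32) = 11*(-4) = -44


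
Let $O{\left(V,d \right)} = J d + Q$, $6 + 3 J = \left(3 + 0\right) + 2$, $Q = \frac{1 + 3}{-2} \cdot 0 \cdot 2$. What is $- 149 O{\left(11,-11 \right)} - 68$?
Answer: $- \frac{1843}{3} \approx -614.33$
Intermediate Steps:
$Q = 0$ ($Q = 4 \left(- \frac{1}{2}\right) 0 \cdot 2 = \left(-2\right) 0 \cdot 2 = 0 \cdot 2 = 0$)
$J = - \frac{1}{3}$ ($J = -2 + \frac{\left(3 + 0\right) + 2}{3} = -2 + \frac{3 + 2}{3} = -2 + \frac{1}{3} \cdot 5 = -2 + \frac{5}{3} = - \frac{1}{3} \approx -0.33333$)
$O{\left(V,d \right)} = - \frac{d}{3}$ ($O{\left(V,d \right)} = - \frac{d}{3} + 0 = - \frac{d}{3}$)
$- 149 O{\left(11,-11 \right)} - 68 = - 149 \left(\left(- \frac{1}{3}\right) \left(-11\right)\right) - 68 = \left(-149\right) \frac{11}{3} - 68 = - \frac{1639}{3} - 68 = - \frac{1843}{3}$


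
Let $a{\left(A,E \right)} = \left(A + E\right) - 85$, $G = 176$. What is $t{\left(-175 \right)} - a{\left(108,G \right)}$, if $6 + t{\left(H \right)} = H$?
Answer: $-380$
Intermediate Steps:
$a{\left(A,E \right)} = -85 + A + E$
$t{\left(H \right)} = -6 + H$
$t{\left(-175 \right)} - a{\left(108,G \right)} = \left(-6 - 175\right) - \left(-85 + 108 + 176\right) = -181 - 199 = -380$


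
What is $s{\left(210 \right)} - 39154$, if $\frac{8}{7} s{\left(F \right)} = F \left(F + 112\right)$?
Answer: $\frac{40027}{2} \approx 20014.0$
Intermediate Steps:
$s{\left(F \right)} = \frac{7 F \left(112 + F\right)}{8}$ ($s{\left(F \right)} = \frac{7 F \left(F + 112\right)}{8} = \frac{7 F \left(112 + F\right)}{8}$)
$s{\left(210 \right)} - 39154 = \frac{7}{8} \cdot 210 \left(112 + 210\right) - 39154 = \frac{7}{8} \cdot 210 \cdot 322 - 39154 = \frac{118335}{2} - 39154 = \frac{40027}{2}$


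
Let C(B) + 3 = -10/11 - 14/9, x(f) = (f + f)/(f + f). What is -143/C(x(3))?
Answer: 14157/541 ≈ 26.168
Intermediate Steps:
x(f) = 1 (x(f) = (2*f)/((2*f)) = (2*f)*(1/(2*f)) = 1)
C(B) = -541/99 (C(B) = -3 + (-10/11 - 14/9) = -3 - 244/99 = -541/99)
-143/C(x(3)) = -143/(-541/99) = -143*(-99/541) = 14157/541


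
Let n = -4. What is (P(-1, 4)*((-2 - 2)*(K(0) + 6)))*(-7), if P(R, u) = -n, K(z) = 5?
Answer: 1232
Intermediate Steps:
P(R, u) = 4 (P(R, u) = -1*(-4) = 4)
(P(-1, 4)*((-2 - 2)*(K(0) + 6)))*(-7) = (4*((-2 - 2)*(5 + 6)))*(-7) = (4*(-4*11))*(-7) = (4*(-44))*(-7) = -176*(-7) = 1232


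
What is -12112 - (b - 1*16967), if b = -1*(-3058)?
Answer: 1797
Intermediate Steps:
b = 3058
-12112 - (b - 1*16967) = -12112 - (3058 - 1*16967) = -12112 - (3058 - 16967) = -12112 - 1*(-13909) = -12112 + 13909 = 1797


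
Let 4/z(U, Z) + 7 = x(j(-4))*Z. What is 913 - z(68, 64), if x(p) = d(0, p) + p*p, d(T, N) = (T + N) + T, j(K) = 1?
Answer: 110469/121 ≈ 912.97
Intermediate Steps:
d(T, N) = N + 2*T (d(T, N) = (N + T) + T = N + 2*T)
x(p) = p + p² (x(p) = (p + 2*0) + p*p = (p + 0) + p² = p + p²)
z(U, Z) = 4/(-7 + 2*Z) (z(U, Z) = 4/(-7 + (1*(1 + 1))*Z) = 4/(-7 + (1*2)*Z) = 4/(-7 + 2*Z))
913 - z(68, 64) = 913 - 4/(-7 + 2*64) = 913 - 4/(-7 + 128) = 913 - 4/121 = 110469/121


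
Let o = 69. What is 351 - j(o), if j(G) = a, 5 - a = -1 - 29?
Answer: 316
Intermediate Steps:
a = 35 (a = 5 - (-1 - 29) = 5 - 1*(-30) = 5 + 30 = 35)
j(G) = 35
351 - j(o) = 351 - 1*35 = 351 - 35 = 316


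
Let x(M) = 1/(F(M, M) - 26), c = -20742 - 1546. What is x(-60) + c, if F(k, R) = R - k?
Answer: -579489/26 ≈ -22288.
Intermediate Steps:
c = -22288
x(M) = -1/26 (x(M) = 1/((M - M) - 26) = 1/(0 - 26) = 1/(-26) = -1/26)
x(-60) + c = -1/26 - 22288 = -579489/26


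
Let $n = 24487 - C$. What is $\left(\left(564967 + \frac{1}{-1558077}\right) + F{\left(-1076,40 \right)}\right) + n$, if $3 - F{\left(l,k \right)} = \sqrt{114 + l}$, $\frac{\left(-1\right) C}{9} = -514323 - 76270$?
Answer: $- \frac{7363284932761}{1558077} - i \sqrt{962} \approx -4.7259 \cdot 10^{6} - 31.016 i$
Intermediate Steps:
$C = 5315337$ ($C = - 9 \left(-514323 - 76270\right) = \left(-9\right) \left(-590593\right) = 5315337$)
$F{\left(l,k \right)} = 3 - \sqrt{114 + l}$
$n = -5290850$ ($n = 24487 - 5315337 = -5290850$)
$\left(\left(564967 + \frac{1}{-1558077}\right) + F{\left(-1076,40 \right)}\right) + n = \left(\left(564967 + \frac{1}{-1558077}\right) + \left(3 - \sqrt{114 - 1076}\right)\right) - 5290850 = \left(\left(564967 - \frac{1}{1558077}\right) + \left(3 - \sqrt{-962}\right)\right) - 5290850 = \left(\frac{880262088458}{1558077} + \left(3 - i \sqrt{962}\right)\right) - 5290850 = \left(\frac{880266762689}{1558077} - i \sqrt{962}\right) - 5290850 = - \frac{7363284932761}{1558077} - i \sqrt{962}$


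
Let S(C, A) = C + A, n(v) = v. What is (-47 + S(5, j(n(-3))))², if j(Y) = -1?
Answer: 1849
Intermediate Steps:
S(C, A) = A + C
(-47 + S(5, j(n(-3))))² = (-47 + (-1 + 5))² = (-47 + 4)² = (-43)² = 1849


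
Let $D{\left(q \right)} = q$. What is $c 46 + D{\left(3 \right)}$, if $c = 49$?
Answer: $2257$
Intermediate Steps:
$c 46 + D{\left(3 \right)} = 49 \cdot 46 + 3 = 2254 + 3 = 2257$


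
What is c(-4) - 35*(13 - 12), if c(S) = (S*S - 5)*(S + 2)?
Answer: -57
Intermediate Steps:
c(S) = (-5 + S²)*(2 + S) (c(S) = (S² - 5)*(2 + S) = (-5 + S²)*(2 + S))
c(-4) - 35*(13 - 12) = (-10 + (-4)³ - 5*(-4) + 2*(-4)²) - 35*(13 - 12) = (-10 - 64 + 20 + 2*16) - 35*1 = (-10 - 64 + 20 + 32) - 35 = -22 - 35 = -57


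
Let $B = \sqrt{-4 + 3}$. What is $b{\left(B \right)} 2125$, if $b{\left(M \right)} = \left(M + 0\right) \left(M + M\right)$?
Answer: $-4250$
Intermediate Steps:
$B = i$ ($B = \sqrt{-1} = i \approx 1.0 i$)
$b{\left(M \right)} = 2 M^{2}$ ($b{\left(M \right)} = M 2 M = 2 M^{2}$)
$b{\left(B \right)} 2125 = 2 i^{2} \cdot 2125 = 2 \left(-1\right) 2125 = \left(-2\right) 2125 = -4250$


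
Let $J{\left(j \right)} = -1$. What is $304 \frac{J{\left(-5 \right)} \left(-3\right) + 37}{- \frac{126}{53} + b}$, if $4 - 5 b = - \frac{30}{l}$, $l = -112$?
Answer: $- \frac{180454400}{24203} \approx -7455.9$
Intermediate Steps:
$b = \frac{209}{280}$ ($b = \frac{4}{5} - \frac{\left(-30\right) \frac{1}{-112}}{5} = \frac{4}{5} - \frac{\left(-30\right) \left(- \frac{1}{112}\right)}{5} = \frac{4}{5} - \frac{3}{56} = \frac{209}{280} \approx 0.74643$)
$304 \frac{J{\left(-5 \right)} \left(-3\right) + 37}{- \frac{126}{53} + b} = 304 \frac{\left(-1\right) \left(-3\right) + 37}{- \frac{126}{53} + \frac{209}{280}} = 304 \frac{3 + 37}{\left(-126\right) \frac{1}{53} + \frac{209}{280}} = 304 \frac{40}{- \frac{126}{53} + \frac{209}{280}} = 304 \frac{40}{- \frac{24203}{14840}} = 304 \cdot 40 \left(- \frac{14840}{24203}\right) = 304 \left(- \frac{593600}{24203}\right) = - \frac{180454400}{24203}$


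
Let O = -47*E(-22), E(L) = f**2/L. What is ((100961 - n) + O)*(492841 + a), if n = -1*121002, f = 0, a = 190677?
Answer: 151715705834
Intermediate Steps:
n = -121002
E(L) = 0 (E(L) = 0**2/L = 0/L = 0)
O = 0 (O = -47*0 = 0)
((100961 - n) + O)*(492841 + a) = ((100961 - 1*(-121002)) + 0)*(492841 + 190677) = ((100961 + 121002) + 0)*683518 = (221963 + 0)*683518 = 221963*683518 = 151715705834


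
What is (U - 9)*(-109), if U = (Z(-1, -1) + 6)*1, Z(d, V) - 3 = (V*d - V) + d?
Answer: -109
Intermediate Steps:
Z(d, V) = 3 + d - V + V*d (Z(d, V) = 3 + ((V*d - V) + d) = 3 + ((-V + V*d) + d) = 3 + (d - V + V*d) = 3 + d - V + V*d)
U = 10 (U = ((3 - 1 - 1*(-1) - 1*(-1)) + 6)*1 = ((3 - 1 + 1 + 1) + 6)*1 = (4 + 6)*1 = 10*1 = 10)
(U - 9)*(-109) = (10 - 9)*(-109) = 1*(-109) = -109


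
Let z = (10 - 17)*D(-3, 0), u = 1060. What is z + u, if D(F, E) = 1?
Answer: 1053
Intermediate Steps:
z = -7 (z = (10 - 17)*1 = -7*1 = -7)
z + u = -7 + 1060 = 1053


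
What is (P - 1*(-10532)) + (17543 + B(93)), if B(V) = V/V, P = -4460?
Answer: 23616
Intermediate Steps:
B(V) = 1
(P - 1*(-10532)) + (17543 + B(93)) = (-4460 - 1*(-10532)) + (17543 + 1) = (-4460 + 10532) + 17544 = 6072 + 17544 = 23616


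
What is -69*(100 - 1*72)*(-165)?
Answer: 318780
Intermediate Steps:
-69*(100 - 1*72)*(-165) = -69*(100 - 72)*(-165) = -69*28*(-165) = -1932*(-165) = 318780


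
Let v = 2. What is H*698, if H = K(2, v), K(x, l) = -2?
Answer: -1396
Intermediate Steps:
H = -2
H*698 = -2*698 = -1396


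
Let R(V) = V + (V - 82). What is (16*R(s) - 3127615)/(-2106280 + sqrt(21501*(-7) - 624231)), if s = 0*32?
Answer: 3295198180780/2218208106569 + 9386781*I*sqrt(86082)/4436416213138 ≈ 1.4855 + 0.00062078*I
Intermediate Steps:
s = 0
R(V) = -82 + 2*V (R(V) = V + (-82 + V) = -82 + 2*V)
(16*R(s) - 3127615)/(-2106280 + sqrt(21501*(-7) - 624231)) = (16*(-82 + 2*0) - 3127615)/(-2106280 + sqrt(21501*(-7) - 624231)) = (16*(-82 + 0) - 3127615)/(-2106280 + sqrt(-150507 - 624231)) = (16*(-82) - 3127615)/(-2106280 + sqrt(-774738)) = (-1312 - 3127615)/(-2106280 + 3*I*sqrt(86082)) = -3128927/(-2106280 + 3*I*sqrt(86082))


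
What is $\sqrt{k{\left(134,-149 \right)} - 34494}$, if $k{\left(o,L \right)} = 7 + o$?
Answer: $3 i \sqrt{3817} \approx 185.35 i$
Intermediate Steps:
$\sqrt{k{\left(134,-149 \right)} - 34494} = \sqrt{\left(7 + 134\right) - 34494} = \sqrt{141 - 34494} = \sqrt{-34353} = 3 i \sqrt{3817}$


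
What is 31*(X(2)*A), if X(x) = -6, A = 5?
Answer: -930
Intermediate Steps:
31*(X(2)*A) = 31*(-6*5) = 31*(-30) = -930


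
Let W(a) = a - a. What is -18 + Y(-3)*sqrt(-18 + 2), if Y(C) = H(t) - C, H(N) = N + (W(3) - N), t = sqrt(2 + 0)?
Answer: -18 + 12*I ≈ -18.0 + 12.0*I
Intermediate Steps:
W(a) = 0
t = sqrt(2) ≈ 1.4142
H(N) = 0 (H(N) = N + (0 - N) = N - N = 0)
Y(C) = -C (Y(C) = 0 - C = -C)
-18 + Y(-3)*sqrt(-18 + 2) = -18 + (-1*(-3))*sqrt(-18 + 2) = -18 + 3*sqrt(-16) = -18 + 3*(4*I) = -18 + 12*I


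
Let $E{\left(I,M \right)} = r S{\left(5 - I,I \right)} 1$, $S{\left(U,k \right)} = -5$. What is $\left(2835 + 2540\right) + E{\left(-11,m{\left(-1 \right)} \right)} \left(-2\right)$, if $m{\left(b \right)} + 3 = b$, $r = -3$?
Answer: $5345$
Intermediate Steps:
$m{\left(b \right)} = -3 + b$
$E{\left(I,M \right)} = 15$ ($E{\left(I,M \right)} = \left(-3\right) \left(-5\right) 1 = 15 \cdot 1 = 15$)
$\left(2835 + 2540\right) + E{\left(-11,m{\left(-1 \right)} \right)} \left(-2\right) = \left(2835 + 2540\right) + 15 \left(-2\right) = 5375 - 30 = 5345$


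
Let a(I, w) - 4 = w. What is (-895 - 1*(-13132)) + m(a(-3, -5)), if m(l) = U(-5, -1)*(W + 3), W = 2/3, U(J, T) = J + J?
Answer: 36601/3 ≈ 12200.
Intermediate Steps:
a(I, w) = 4 + w
U(J, T) = 2*J
W = ⅔ (W = 2*(⅓) = ⅔ ≈ 0.66667)
m(l) = -110/3 (m(l) = (2*(-5))*(⅔ + 3) = -10*11/3 = -110/3)
(-895 - 1*(-13132)) + m(a(-3, -5)) = (-895 - 1*(-13132)) - 110/3 = (-895 + 13132) - 110/3 = 12237 - 110/3 = 36601/3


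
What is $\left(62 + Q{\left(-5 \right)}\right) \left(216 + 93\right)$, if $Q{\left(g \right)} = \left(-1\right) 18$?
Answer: $13596$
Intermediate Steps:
$Q{\left(g \right)} = -18$
$\left(62 + Q{\left(-5 \right)}\right) \left(216 + 93\right) = \left(62 - 18\right) \left(216 + 93\right) = 44 \cdot 309 = 13596$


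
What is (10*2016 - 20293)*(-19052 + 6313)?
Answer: 1694287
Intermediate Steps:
(10*2016 - 20293)*(-19052 + 6313) = (20160 - 20293)*(-12739) = -133*(-12739) = 1694287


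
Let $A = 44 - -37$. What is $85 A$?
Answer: $6885$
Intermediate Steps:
$A = 81$ ($A = 44 + 37 = 81$)
$85 A = 85 \cdot 81 = 6885$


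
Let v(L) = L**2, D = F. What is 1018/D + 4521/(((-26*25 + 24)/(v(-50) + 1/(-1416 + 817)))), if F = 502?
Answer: -1699127575963/94118474 ≈ -18053.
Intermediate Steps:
D = 502
1018/D + 4521/(((-26*25 + 24)/(v(-50) + 1/(-1416 + 817)))) = 1018/502 + 4521/(((-26*25 + 24)/((-50)**2 + 1/(-1416 + 817)))) = 1018*(1/502) + 4521/(((-650 + 24)/(2500 + 1/(-599)))) = 509/251 + 4521/((-626/(2500 - 1/599))) = 509/251 + 4521/((-626/1497499/599)) = 509/251 + 4521/((-626*599/1497499)) = 509/251 + 4521/(-374974/1497499) = 509/251 + 4521*(-1497499/374974) = 509/251 - 6770192979/374974 = -1699127575963/94118474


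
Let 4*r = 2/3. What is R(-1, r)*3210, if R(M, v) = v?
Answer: 535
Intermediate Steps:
r = 1/6 (r = (2/3)/4 = (2*(1/3))/4 = (1/4)*(2/3) = 1/6 ≈ 0.16667)
R(-1, r)*3210 = (1/6)*3210 = 535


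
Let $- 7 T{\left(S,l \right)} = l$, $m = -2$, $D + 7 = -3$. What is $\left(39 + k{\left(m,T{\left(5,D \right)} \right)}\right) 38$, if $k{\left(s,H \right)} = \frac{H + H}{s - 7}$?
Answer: $\frac{92606}{63} \approx 1469.9$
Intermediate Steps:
$D = -10$ ($D = -7 - 3 = -10$)
$T{\left(S,l \right)} = - \frac{l}{7}$
$k{\left(s,H \right)} = \frac{2 H}{-7 + s}$
$\left(39 + k{\left(m,T{\left(5,D \right)} \right)}\right) 38 = \left(39 + \frac{2 \left(\left(- \frac{1}{7}\right) \left(-10\right)\right)}{-7 - 2}\right) 38 = \left(39 + 2 \cdot \frac{10}{7} \frac{1}{-9}\right) 38 = \left(39 + 2 \cdot \frac{10}{7} \left(- \frac{1}{9}\right)\right) 38 = \left(39 - \frac{20}{63}\right) 38 = \frac{2437}{63} \cdot 38 = \frac{92606}{63}$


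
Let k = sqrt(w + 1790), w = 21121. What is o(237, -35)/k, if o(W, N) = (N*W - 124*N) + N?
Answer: -190*sqrt(22911)/1091 ≈ -26.360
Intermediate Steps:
k = sqrt(22911) (k = sqrt(21121 + 1790) = sqrt(22911) ≈ 151.36)
o(W, N) = -123*N + N*W (o(W, N) = (-124*N + N*W) + N = -123*N + N*W)
o(237, -35)/k = (-35*(-123 + 237))/(sqrt(22911)) = (-35*114)*(sqrt(22911)/22911) = -190*sqrt(22911)/1091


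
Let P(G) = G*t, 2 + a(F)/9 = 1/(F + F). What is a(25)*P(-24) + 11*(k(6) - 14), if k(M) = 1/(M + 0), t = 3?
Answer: 169631/150 ≈ 1130.9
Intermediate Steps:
a(F) = -18 + 9/(2*F) (a(F) = -18 + 9/(F + F) = -18 + 9/((2*F)) = -18 + 9*(1/(2*F)) = -18 + 9/(2*F))
k(M) = 1/M
P(G) = 3*G (P(G) = G*3 = 3*G)
a(25)*P(-24) + 11*(k(6) - 14) = (-18 + (9/2)/25)*(3*(-24)) + 11*(1/6 - 14) = (-18 + (9/2)*(1/25))*(-72) + 11*(1/6 - 14) = (-18 + 9/50)*(-72) + 11*(-83/6) = -891/50*(-72) - 913/6 = 32076/25 - 913/6 = 169631/150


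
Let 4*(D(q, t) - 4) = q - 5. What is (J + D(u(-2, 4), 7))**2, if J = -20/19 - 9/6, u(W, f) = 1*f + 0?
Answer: 8281/5776 ≈ 1.4337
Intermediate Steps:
u(W, f) = f (u(W, f) = f + 0 = f)
D(q, t) = 11/4 + q/4 (D(q, t) = 4 + (q - 5)/4 = 4 + (-5 + q)/4 = 4 + (-5/4 + q/4) = 11/4 + q/4)
J = -97/38 (J = -20*1/19 - 9*1/6 = -20/19 - 3/2 = -97/38 ≈ -2.5526)
(J + D(u(-2, 4), 7))**2 = (-97/38 + (11/4 + (1/4)*4))**2 = (-97/38 + (11/4 + 1))**2 = (-97/38 + 15/4)**2 = (91/76)**2 = 8281/5776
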